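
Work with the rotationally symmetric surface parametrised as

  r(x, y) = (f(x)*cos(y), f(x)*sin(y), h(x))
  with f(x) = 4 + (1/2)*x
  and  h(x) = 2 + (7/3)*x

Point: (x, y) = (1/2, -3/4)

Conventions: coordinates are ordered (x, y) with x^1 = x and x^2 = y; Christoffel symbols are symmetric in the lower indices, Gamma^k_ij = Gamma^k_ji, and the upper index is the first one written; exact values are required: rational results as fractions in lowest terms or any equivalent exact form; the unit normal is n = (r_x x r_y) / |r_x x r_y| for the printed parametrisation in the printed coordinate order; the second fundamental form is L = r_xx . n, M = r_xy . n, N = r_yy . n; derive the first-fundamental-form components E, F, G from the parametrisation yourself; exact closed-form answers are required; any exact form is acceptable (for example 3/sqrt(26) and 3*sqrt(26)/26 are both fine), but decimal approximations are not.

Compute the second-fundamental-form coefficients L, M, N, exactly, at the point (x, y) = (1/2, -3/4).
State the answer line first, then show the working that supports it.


Answer: L = 0, M = 0, N = 119*sqrt(205)/410

f = 17/4, f' = 1/2, f'' = 0, h' = 7/3, h'' = 0
E = 205/36, F = 0, G = 289/16; answer radicand W^2 = 205/36
unnormalised second-form numerators: l = 0, m = 0, n = 119/12; L = l/sqrt(205/36), and similarly M = m/sqrt(W^2), N = n/sqrt(W^2)


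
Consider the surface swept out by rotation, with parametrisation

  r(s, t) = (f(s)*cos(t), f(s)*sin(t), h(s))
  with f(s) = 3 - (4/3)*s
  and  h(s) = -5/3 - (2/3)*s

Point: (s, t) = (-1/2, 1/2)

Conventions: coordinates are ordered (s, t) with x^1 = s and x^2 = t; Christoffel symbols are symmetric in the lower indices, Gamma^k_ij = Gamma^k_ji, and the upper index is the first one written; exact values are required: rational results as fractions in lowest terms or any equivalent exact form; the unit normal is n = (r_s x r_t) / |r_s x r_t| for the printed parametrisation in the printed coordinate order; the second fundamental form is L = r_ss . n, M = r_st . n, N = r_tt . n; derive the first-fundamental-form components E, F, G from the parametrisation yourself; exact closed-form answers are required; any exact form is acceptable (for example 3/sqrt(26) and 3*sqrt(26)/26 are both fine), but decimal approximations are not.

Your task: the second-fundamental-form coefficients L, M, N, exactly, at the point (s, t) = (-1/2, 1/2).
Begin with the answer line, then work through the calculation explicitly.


Answer: L = 0, M = 0, N = -11*sqrt(5)/15

f = 11/3, f' = -4/3, f'' = 0, h' = -2/3, h'' = 0
E = 20/9, F = 0, G = 121/9; answer radicand W^2 = 20/9
unnormalised second-form numerators: l = 0, m = 0, n = -22/9; L = l/sqrt(20/9), and similarly M = m/sqrt(W^2), N = n/sqrt(W^2)


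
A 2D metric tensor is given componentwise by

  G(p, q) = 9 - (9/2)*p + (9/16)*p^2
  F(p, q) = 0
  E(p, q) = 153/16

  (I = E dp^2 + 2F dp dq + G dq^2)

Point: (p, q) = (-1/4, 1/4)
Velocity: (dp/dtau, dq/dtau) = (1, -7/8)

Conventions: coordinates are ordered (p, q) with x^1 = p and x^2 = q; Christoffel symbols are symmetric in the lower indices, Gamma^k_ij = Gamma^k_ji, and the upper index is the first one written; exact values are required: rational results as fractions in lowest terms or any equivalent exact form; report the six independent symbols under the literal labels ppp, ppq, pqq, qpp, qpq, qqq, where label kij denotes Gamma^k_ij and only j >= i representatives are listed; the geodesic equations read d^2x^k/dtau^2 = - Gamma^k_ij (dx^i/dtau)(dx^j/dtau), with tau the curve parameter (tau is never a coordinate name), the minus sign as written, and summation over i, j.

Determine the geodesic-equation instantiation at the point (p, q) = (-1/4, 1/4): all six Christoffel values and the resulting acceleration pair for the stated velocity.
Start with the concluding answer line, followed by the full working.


Answer: Gamma_ppp = 0, Gamma_ppq = 0, Gamma_pqq = 1/4, Gamma_qpp = 0, Gamma_qpq = -4/17, Gamma_qqq = 0; accelerations (d^2p/dtau^2, d^2q/dtau^2) = (-49/256, -7/17)

E = 153/16, F = 0, G = 2601/256 at the point
E_p = 0, E_q = 0, F_p = 0, F_q = 0, G_p = -153/32, G_q = 0
EG - F^2 = 397953/4096;  g^inv = (4096/397953) * [[2601/256, 0], [0, 153/16]]
first-kind symbols [ij,l] = (1/2)(d_i g_jl + d_j g_il - d_l g_ij): [pp,p] = E_p/2 = 0, [pp,q] = F_p - E_q/2 = 0, [pq,p] = E_q/2 = 0, [pq,q] = G_p/2 = -153/64, [qq,p] = F_q - G_p/2 = 153/64, [qq,q] = G_q/2 = 0
Gamma^p_ij = (G*[ij,p] - F*[ij,q])/(EG - F^2), Gamma^q_ij = (E*[ij,q] - F*[ij,p])/(EG - F^2)
Gamma_ppp = 0, Gamma_ppq = 0, Gamma_pqq = 1/4, Gamma_qpp = 0, Gamma_qpq = -4/17, Gamma_qqq = 0
d^2p/dtau^2 = -(Gamma_ppp*(1)^2 + 2*Gamma_ppq*(1)*(-7/8) + Gamma_pqq*(-7/8)^2) = -49/256
d^2q/dtau^2 = -(Gamma_qpp*(1)^2 + 2*Gamma_qpq*(1)*(-7/8) + Gamma_qqq*(-7/8)^2) = -7/17


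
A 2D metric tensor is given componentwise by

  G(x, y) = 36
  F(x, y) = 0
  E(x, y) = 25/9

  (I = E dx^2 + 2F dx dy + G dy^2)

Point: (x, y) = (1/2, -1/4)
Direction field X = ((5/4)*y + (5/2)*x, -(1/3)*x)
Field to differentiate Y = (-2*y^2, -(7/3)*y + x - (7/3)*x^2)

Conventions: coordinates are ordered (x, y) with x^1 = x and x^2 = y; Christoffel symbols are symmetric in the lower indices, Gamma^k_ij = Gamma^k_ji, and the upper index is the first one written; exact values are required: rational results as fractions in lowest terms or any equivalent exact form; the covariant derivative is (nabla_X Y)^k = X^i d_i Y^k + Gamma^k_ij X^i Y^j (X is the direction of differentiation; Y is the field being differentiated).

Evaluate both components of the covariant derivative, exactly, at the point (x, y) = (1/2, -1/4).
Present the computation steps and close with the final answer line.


E = 25/9, F = 0, G = 36 at the point
E_x = 0, E_y = 0, F_x = 0, F_y = 0, G_x = 0, G_y = 0
EG - F^2 = 100;  g^inv = (1/100) * [[36, 0], [0, 25/9]]
first-kind symbols [ij,l] = (1/2)(d_i g_jl + d_j g_il - d_l g_ij): [xx,x] = E_x/2 = 0, [xx,y] = F_x - E_y/2 = 0, [xy,x] = E_y/2 = 0, [xy,y] = G_x/2 = 0, [yy,x] = F_y - G_x/2 = 0, [yy,y] = G_y/2 = 0
Gamma^x_ij = (G*[ij,x] - F*[ij,y])/(EG - F^2), Gamma^y_ij = (E*[ij,y] - F*[ij,x])/(EG - F^2)
Gamma_xxx = 0, Gamma_xxy = 0, Gamma_xyy = 0, Gamma_yxx = 0, Gamma_yxy = 0, Gamma_yyy = 0
X = (15/16, -1/6), Y = (-1/8, 1/2) at the point

Answer: (nabla_X Y)^x = -1/6, (nabla_X Y)^y = -31/36


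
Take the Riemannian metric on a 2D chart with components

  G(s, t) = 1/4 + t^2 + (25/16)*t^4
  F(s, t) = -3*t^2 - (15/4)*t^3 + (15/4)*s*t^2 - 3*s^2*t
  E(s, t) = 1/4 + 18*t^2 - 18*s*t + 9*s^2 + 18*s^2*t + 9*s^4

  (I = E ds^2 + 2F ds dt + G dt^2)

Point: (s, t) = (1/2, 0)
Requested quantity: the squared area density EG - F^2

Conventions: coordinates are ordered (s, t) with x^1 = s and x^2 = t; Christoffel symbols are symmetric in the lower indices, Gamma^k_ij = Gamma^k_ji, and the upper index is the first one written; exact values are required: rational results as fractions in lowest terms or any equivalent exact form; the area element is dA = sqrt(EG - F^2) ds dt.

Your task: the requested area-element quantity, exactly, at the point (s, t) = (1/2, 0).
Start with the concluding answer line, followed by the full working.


Answer: EG - F^2 = 49/64

E = 49/16, F = 0, G = 1/4; EG - F^2 = 49/64


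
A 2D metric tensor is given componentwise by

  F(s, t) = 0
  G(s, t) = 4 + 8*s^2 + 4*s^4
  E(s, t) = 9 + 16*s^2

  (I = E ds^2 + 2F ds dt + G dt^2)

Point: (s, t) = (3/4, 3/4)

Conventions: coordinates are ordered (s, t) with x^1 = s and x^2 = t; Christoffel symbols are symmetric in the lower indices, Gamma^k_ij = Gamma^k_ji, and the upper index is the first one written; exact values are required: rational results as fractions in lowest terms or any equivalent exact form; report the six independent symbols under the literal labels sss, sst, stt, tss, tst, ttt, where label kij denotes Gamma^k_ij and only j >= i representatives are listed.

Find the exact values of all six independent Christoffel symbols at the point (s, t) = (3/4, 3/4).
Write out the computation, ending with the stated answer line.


E = 18, F = 0, G = 625/64 at the point
E_s = 24, E_t = 0, F_s = 0, F_t = 0, G_s = 75/4, G_t = 0
EG - F^2 = 5625/32;  g^inv = (32/5625) * [[625/64, 0], [0, 18]]
first-kind symbols [ij,l] = (1/2)(d_i g_jl + d_j g_il - d_l g_ij): [ss,s] = E_s/2 = 12, [ss,t] = F_s - E_t/2 = 0, [st,s] = E_t/2 = 0, [st,t] = G_s/2 = 75/8, [tt,s] = F_t - G_s/2 = -75/8, [tt,t] = G_t/2 = 0
Gamma^s_ij = (G*[ij,s] - F*[ij,t])/(EG - F^2), Gamma^t_ij = (E*[ij,t] - F*[ij,s])/(EG - F^2)

Answer: Gamma_sss = 2/3, Gamma_sst = 0, Gamma_stt = -25/48, Gamma_tss = 0, Gamma_tst = 24/25, Gamma_ttt = 0


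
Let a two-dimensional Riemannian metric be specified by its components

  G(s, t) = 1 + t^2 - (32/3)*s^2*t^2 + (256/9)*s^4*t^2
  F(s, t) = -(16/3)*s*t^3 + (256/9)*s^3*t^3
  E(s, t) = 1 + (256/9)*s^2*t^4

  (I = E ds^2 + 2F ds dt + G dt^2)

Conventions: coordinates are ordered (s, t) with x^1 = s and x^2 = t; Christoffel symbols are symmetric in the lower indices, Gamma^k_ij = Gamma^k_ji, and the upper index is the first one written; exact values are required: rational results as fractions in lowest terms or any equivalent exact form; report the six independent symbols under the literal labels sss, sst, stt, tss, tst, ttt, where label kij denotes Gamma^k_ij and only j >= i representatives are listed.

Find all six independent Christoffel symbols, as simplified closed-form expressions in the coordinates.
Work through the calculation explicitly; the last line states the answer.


E = 1 + (256/9)*s^2*t^4; F = -(16/3)*s*t^3 + (256/9)*s^3*t^3; G = 1 + t^2 - (32/3)*s^2*t^2 + (256/9)*s^4*t^2
Gamma^k_ij = (1/2) g^{kl} (d_i g_jl + d_j g_il - d_l g_ij), with g^inv = (1/(EG-F^2)) [[G, -F], [-F, E]]
first partials: E_s = (512/9)*s*t^4, E_t = (1024/9)*s^2*t^3, F_s = -(16/3)*t^3 + (256/3)*s^2*t^3, F_t = -16*s*t^2 + (256/3)*s^3*t^2, G_s = -(64/3)*s*t^2 + (1024/9)*s^3*t^2, G_t = 2*t - (64/3)*s^2*t + (512/9)*s^4*t
D = EG - F^2 = 1 + t^2 - (32/3)*s^2*t^2 + (256/9)*s^2*t^4 + (256/9)*s^4*t^2
expanded: Gamma^s_ss = (G E_s - 2F F_s + F E_t)/(2D), Gamma^s_st = (G E_t - F G_s)/(2D), Gamma^s_tt = (2G F_t - G G_s - F G_t)/(2D), Gamma^t_ss = (2E F_s - E E_t - F E_s)/(2D), Gamma^t_st = (E G_s - F E_t)/(2D), Gamma^t_tt = (E G_t - 2F F_t + F G_s)/(2D); substitute and cancel common factors

Answer: Gamma_sss = 256*s*t^4/(256*s^4*t^2 + 256*s^2*t^4 - 96*s^2*t^2 + 9*t^2 + 9), Gamma_sst = 512*s^2*t^3/(256*s^4*t^2 + 256*s^2*t^4 - 96*s^2*t^2 + 9*t^2 + 9), Gamma_stt = (256*s^3*t^2 - 48*s*t^2)/(256*s^4*t^2 + 256*s^2*t^4 - 96*s^2*t^2 + 9*t^2 + 9), Gamma_tss = (256*s^2*t^3 - 48*t^3)/(256*s^4*t^2 + 256*s^2*t^4 - 96*s^2*t^2 + 9*t^2 + 9), Gamma_tst = (512*s^3*t^2 - 96*s*t^2)/(256*s^4*t^2 + 256*s^2*t^4 - 96*s^2*t^2 + 9*t^2 + 9), Gamma_ttt = (256*s^4*t - 96*s^2*t + 9*t)/(256*s^4*t^2 + 256*s^2*t^4 - 96*s^2*t^2 + 9*t^2 + 9)


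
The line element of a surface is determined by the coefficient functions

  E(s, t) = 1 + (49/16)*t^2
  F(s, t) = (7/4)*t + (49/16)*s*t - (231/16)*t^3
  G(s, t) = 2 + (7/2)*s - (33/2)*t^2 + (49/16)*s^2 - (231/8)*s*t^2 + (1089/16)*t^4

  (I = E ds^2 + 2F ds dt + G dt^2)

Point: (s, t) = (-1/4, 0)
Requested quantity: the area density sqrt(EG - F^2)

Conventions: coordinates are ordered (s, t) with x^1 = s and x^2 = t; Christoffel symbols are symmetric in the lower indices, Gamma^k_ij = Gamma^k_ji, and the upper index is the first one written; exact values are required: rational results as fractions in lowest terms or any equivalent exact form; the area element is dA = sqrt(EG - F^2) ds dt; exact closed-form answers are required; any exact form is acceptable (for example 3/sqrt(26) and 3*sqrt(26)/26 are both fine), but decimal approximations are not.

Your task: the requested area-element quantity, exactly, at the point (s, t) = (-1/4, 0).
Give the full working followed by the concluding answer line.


E = 1, F = 0, G = 337/256; EG - F^2 = 337/256

Answer: sqrt(EG - F^2) = sqrt(337)/16


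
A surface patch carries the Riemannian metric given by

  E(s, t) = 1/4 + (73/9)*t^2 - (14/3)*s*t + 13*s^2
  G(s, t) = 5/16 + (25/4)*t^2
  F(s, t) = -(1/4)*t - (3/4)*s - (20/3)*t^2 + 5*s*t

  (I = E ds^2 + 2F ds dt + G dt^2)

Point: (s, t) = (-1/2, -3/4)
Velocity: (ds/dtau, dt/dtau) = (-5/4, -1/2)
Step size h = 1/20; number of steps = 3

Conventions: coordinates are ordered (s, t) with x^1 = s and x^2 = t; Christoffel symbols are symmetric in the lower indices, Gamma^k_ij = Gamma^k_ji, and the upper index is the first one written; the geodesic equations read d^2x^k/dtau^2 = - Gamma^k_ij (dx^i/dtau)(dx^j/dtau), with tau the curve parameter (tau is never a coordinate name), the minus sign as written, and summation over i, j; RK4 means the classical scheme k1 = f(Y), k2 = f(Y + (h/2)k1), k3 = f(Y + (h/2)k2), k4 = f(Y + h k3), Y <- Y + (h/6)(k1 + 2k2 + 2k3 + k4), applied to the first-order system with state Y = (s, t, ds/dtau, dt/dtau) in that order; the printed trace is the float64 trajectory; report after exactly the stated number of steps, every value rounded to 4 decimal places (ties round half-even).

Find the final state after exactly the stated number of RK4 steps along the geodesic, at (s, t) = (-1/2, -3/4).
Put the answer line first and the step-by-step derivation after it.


Answer: s = -0.6686, t = -0.8177, ds/dtau = -1.0187, dt/dtau = -0.4128

f(Y) = (ds/dtau, dt/dtau, -Gamma^s_ij Y'^i Y'^j, -Gamma^t_ij Y'^i Y'^j) with the Gammas evaluated at the stage position; h = 0.050000; intermediate values shown to 6 dp
step 0: s = -0.5000, t = -0.7500, ds/dtau = -1.2500, dt/dtau = -0.5000
step 1:
  k1: at (s, t) = (-0.500000, -0.750000), (ds/dtau, dt/dtau) = (-1.250000, -0.500000); Gamma_sss = -0.785867, Gamma_sst = -0.838664, Gamma_stt = 0.962534, Gamma_tss = -0.160596, Gamma_tst = -0.287542, Gamma_ttt = -0.894478; k1 = (-1.250000, -0.500000, 2.035613, 0.833979)
  k2: at (s, t) = (-0.531250, -0.762500), (ds/dtau, dt/dtau) = (-1.199110, -0.479151); Gamma_sss = -0.789255, Gamma_sst = -0.779853, Gamma_stt = 0.904714, Gamma_tss = -0.155355, Gamma_tst = -0.249311, Gamma_ttt = -0.918394; k2 = (-1.199110, -0.479151, 1.823268, 0.720715)
  k3: at (s, t) = (-0.529978, -0.761979), (ds/dtau, dt/dtau) = (-1.204418, -0.481982); Gamma_sss = -0.789202, Gamma_sst = -0.782119, Gamma_stt = 0.906956, Gamma_tss = -0.155597, Gamma_tst = -0.250751, Gamma_ttt = -0.917542; k3 = (-1.204418, -0.481982, 1.842197, 0.729990)
  k4: at (s, t) = (-0.560221, -0.774099), (ds/dtau, dt/dtau) = (-1.157890, -0.463501); Gamma_sss = -0.789474, Gamma_sst = -0.730676, Gamma_stt = 0.855965, Gamma_tss = -0.149440, Gamma_tst = -0.218399, Gamma_ttt = -0.936488; k4 = (-1.157890, -0.463501, 1.658848, 0.635965)
  Y <- Y + (h/6)(k1 + 2k2 + 2k3 + k4): s = -0.5601, t = -0.7740, ds/dtau = -1.1581, dt/dtau = -0.4636
step 2:
  k1: at (s, t) = (-0.560125, -0.774048), (ds/dtau, dt/dtau) = (-1.158122, -0.463572); Gamma_sss = -0.789493, Gamma_sst = -0.730826, Gamma_stt = 0.856119, Gamma_tss = -0.149462, Gamma_tst = -0.218483, Gamma_ttt = -0.936461; k1 = (-1.158122, -0.463572, 1.659646, 0.636305)
  k2: at (s, t) = (-0.589078, -0.785637), (ds/dtau, dt/dtau) = (-1.116631, -0.447664); Gamma_sss = -0.787476, Gamma_sst = -0.686175, Gamma_stt = 0.811517, Gamma_tss = -0.142882, Gamma_tst = -0.191301, Gamma_ttt = -0.951222; k2 = (-1.116631, -0.447664, 1.505249, 0.560037)
  k3: at (s, t) = (-0.588040, -0.785240), (ds/dtau, dt/dtau) = (-1.120491, -0.449571); Gamma_sss = -0.787561, Gamma_sst = -0.687711, Gamma_stt = 0.813051, Gamma_tss = -0.143126, Gamma_tst = -0.192232, Gamma_ttt = -0.950707; k3 = (-1.120491, -0.449571, 1.517308, 0.565516)
  k4: at (s, t) = (-0.616149, -0.796527), (ds/dtau, dt/dtau) = (-1.082256, -0.435296); Gamma_sss = -0.783887, Gamma_sst = -0.648070, Gamma_stt = 0.773157, Gamma_tss = -0.136351, Gamma_tst = -0.168850, Gamma_ttt = -0.962299; k4 = (-1.082256, -0.435296, 1.382264, 0.501135)
  Y <- Y + (h/6)(k1 + 2k2 + 2k3 + k4): s = -0.6161, t = -0.7965, ds/dtau = -1.0824, dt/dtau = -0.4353
step 3:
  k1: at (s, t) = (-0.616080, -0.796493), (ds/dtau, dt/dtau) = (-1.082397, -0.435334); Gamma_sss = -0.783905, Gamma_sst = -0.648161, Gamma_stt = 0.773251, Gamma_tss = -0.136368, Gamma_tst = -0.168899, Gamma_ttt = -0.962287; k1 = (-1.082397, -0.435334, 1.382698, 0.501306)
  k2: at (s, t) = (-0.643140, -0.807376), (ds/dtau, dt/dtau) = (-1.047829, -0.422802); Gamma_sss = -0.779041, Gamma_sst = -0.613181, Gamma_stt = 0.737792, Gamma_tss = -0.129640, Gamma_tst = -0.148903, Gamma_ttt = -0.971181; k2 = (-1.047829, -0.422802, 1.266763, 0.447883)
  k3: at (s, t) = (-0.642275, -0.807063), (ds/dtau, dt/dtau) = (-1.050727, -0.424137); Gamma_sss = -0.779176, Gamma_sst = -0.614268, Gamma_stt = 0.738887, Gamma_tss = -0.129858, Gamma_tst = -0.149534, Gamma_ttt = -0.970857; k3 = (-1.050727, -0.424137, 1.274813, 0.451297)
  k4: at (s, t) = (-0.668616, -0.817699), (ds/dtau, dt/dtau) = (-1.018656, -0.412769); Gamma_sss = -0.773431, Gamma_sst = -0.582839, Gamma_stt = 0.706806, Gamma_tss = -0.123239, Gamma_tst = -0.132105, Gamma_ttt = -0.977651; k4 = (-1.018656, -0.412769, 1.172266, 0.405544)
  Y <- Y + (h/6)(k1 + 2k2 + 2k3 + k4): s = -0.6686, t = -0.8177, ds/dtau = -1.0187, dt/dtau = -0.4128


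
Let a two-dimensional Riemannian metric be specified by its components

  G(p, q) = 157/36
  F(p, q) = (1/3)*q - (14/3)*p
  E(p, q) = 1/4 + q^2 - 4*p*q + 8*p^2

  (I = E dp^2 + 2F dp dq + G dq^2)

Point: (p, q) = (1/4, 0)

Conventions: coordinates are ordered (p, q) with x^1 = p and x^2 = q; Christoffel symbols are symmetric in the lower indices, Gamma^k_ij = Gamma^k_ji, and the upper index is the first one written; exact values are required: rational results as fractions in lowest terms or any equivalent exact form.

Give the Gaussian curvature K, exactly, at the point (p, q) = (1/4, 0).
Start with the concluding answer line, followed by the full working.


Answer: K = -8736/15125

E = 3/4, F = -7/6, G = 157/36, EG - F^2 = 275/144 at the point
E_p = 4, E_q = -1, F_p = -14/3, F_q = 1/3, G_p = 0, G_q = 0
E_qq = 2, F_pq = 0, G_pp = 0
The intrinsic route: Brioschi's K = (det M1 - det M2)/(EG - F^2)^2.
M1 = [[-E_qq/2 + F_pq - G_pp/2, E_p/2, F_p - E_q/2], [F_q - G_p/2, E, F], [G_q/2, F, G]] = [[-1, 2, -25/6], [1/3, 3/4, -7/6], [0, -7/6, 157/36]]; det M1 = -1381/432
M2 = [[0, E_q/2, G_p/2], [E_q/2, E, F], [G_p/2, F, G]] = [[0, -1/2, 0], [-1/2, 3/4, -7/6], [0, -7/6, 157/36]]; det M2 = -157/144
det M1 - det M2 = -455/216; K = -455/216 / (275/144)^2 = -8736/15125


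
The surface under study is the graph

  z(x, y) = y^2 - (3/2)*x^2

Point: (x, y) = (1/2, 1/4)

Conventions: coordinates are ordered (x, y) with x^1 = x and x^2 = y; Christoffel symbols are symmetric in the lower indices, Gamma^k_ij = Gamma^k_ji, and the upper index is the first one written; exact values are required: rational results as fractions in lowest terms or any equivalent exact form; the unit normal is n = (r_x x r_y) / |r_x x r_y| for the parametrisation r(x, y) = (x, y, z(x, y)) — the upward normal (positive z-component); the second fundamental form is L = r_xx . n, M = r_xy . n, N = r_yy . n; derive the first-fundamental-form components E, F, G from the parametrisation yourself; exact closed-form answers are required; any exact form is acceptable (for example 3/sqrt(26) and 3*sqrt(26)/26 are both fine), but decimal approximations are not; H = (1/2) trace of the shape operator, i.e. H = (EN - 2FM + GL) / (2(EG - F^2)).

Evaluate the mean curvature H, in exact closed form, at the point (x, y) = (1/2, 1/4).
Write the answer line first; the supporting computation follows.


Answer: H = 11*sqrt(14)/196

z_x = -3/2, z_y = 1/2, z_xx = -3, z_xy = 0, z_yy = 2
E = 13/4, F = -3/4, G = 5/4; answer radicand W^2 = 7/2
unnormalised second-form numerators: l = -3, m = 0, n = 2; L = l/sqrt(7/2), and similarly M = m/sqrt(W^2), N = n/sqrt(W^2)
H = (E*n - 2*F*m + G*l) / (2*(EG - F^2)*sqrt(W^2)); E*n - 2*F*m + G*l = 11/4, EG - F^2 = 7/2, so H = (11/28)/sqrt(7/2)


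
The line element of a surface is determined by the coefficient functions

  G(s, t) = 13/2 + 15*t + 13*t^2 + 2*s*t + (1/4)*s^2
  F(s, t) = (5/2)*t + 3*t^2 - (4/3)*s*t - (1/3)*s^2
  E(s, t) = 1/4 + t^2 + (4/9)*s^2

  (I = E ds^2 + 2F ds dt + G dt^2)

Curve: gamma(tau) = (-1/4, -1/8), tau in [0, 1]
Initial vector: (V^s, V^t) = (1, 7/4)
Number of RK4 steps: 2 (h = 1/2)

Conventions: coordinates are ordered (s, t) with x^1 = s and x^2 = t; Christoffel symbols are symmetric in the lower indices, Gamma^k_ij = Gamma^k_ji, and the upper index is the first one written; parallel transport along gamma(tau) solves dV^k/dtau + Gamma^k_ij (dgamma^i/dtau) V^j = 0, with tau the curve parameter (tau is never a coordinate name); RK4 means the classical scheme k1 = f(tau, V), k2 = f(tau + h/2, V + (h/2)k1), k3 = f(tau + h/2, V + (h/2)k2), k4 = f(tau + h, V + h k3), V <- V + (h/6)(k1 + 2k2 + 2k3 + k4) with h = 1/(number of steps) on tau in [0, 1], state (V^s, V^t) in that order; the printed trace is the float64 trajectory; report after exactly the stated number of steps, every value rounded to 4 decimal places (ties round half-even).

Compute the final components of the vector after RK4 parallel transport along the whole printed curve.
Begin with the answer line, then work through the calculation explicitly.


Answer: V^s = 1.0000, V^t = 1.7500

gamma'(tau) = (0, 0); f(tau, V)^k = -Gamma^k_ij(gamma(tau)) gamma'^i(tau) V^j; h = 1/2; intermediate values shown to 6 dp
curve data and Christoffel symbols at the stage parameters:
  tau = 0.000000: gamma = (-0.250000, -0.125000), gamma' = (0.000000, 0.000000); Gamma_sss = -0.296393, Gamma_sst = -0.506670, Gamma_stt = 9.751146, Gamma_tss = 0.073596, Gamma_tst = -0.072102, Gamma_ttt = 1.798644
  tau = 0.250000: gamma = (-0.250000, -0.125000), gamma' = (0.000000, 0.000000); Gamma_sss = -0.296393, Gamma_sst = -0.506670, Gamma_stt = 9.751146, Gamma_tss = 0.073596, Gamma_tst = -0.072102, Gamma_ttt = 1.798644
  tau = 0.500000: gamma = (-0.250000, -0.125000), gamma' = (0.000000, 0.000000); Gamma_sss = -0.296393, Gamma_sst = -0.506670, Gamma_stt = 9.751146, Gamma_tss = 0.073596, Gamma_tst = -0.072102, Gamma_ttt = 1.798644
  tau = 0.750000: gamma = (-0.250000, -0.125000), gamma' = (0.000000, 0.000000); Gamma_sss = -0.296393, Gamma_sst = -0.506670, Gamma_stt = 9.751146, Gamma_tss = 0.073596, Gamma_tst = -0.072102, Gamma_ttt = 1.798644
  tau = 1.000000: gamma = (-0.250000, -0.125000), gamma' = (0.000000, 0.000000); Gamma_sss = -0.296393, Gamma_sst = -0.506670, Gamma_stt = 9.751146, Gamma_tss = 0.073596, Gamma_tst = -0.072102, Gamma_ttt = 1.798644
step 0: V^s = 1.0000, V^t = 1.7500
step 1: k1 = (0.000000, 0.000000), k2 = (0.000000, 0.000000), k3 = (0.000000, 0.000000), k4 = (0.000000, 0.000000); V <- V + (h/6)(k1 + 2k2 + 2k3 + k4): V^s = 1.0000, V^t = 1.7500
step 2: k1 = (0.000000, 0.000000), k2 = (0.000000, 0.000000), k3 = (0.000000, 0.000000), k4 = (0.000000, 0.000000); V <- V + (h/6)(k1 + 2k2 + 2k3 + k4): V^s = 1.0000, V^t = 1.7500


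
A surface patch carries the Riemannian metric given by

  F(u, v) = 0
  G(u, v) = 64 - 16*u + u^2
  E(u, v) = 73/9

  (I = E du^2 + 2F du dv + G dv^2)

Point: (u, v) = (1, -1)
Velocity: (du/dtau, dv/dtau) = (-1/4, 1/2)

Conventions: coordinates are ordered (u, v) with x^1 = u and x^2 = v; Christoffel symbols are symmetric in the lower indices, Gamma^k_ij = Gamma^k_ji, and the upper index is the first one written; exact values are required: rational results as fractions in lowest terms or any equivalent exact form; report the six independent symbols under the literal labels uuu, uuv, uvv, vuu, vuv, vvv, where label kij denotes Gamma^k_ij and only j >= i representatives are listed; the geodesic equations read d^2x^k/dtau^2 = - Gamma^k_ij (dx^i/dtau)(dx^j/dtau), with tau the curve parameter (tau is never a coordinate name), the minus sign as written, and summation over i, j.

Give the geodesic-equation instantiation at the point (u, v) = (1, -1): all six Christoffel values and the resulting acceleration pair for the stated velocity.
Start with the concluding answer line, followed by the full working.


Answer: Gamma_uuu = 0, Gamma_uuv = 0, Gamma_uvv = 63/73, Gamma_vuu = 0, Gamma_vuv = -1/7, Gamma_vvv = 0; accelerations (d^2u/dtau^2, d^2v/dtau^2) = (-63/292, -1/28)

E = 73/9, F = 0, G = 49 at the point
E_u = 0, E_v = 0, F_u = 0, F_v = 0, G_u = -14, G_v = 0
EG - F^2 = 3577/9;  g^inv = (9/3577) * [[49, 0], [0, 73/9]]
first-kind symbols [ij,l] = (1/2)(d_i g_jl + d_j g_il - d_l g_ij): [uu,u] = E_u/2 = 0, [uu,v] = F_u - E_v/2 = 0, [uv,u] = E_v/2 = 0, [uv,v] = G_u/2 = -7, [vv,u] = F_v - G_u/2 = 7, [vv,v] = G_v/2 = 0
Gamma^u_ij = (G*[ij,u] - F*[ij,v])/(EG - F^2), Gamma^v_ij = (E*[ij,v] - F*[ij,u])/(EG - F^2)
Gamma_uuu = 0, Gamma_uuv = 0, Gamma_uvv = 63/73, Gamma_vuu = 0, Gamma_vuv = -1/7, Gamma_vvv = 0
d^2u/dtau^2 = -(Gamma_uuu*(-1/4)^2 + 2*Gamma_uuv*(-1/4)*(1/2) + Gamma_uvv*(1/2)^2) = -63/292
d^2v/dtau^2 = -(Gamma_vuu*(-1/4)^2 + 2*Gamma_vuv*(-1/4)*(1/2) + Gamma_vvv*(1/2)^2) = -1/28


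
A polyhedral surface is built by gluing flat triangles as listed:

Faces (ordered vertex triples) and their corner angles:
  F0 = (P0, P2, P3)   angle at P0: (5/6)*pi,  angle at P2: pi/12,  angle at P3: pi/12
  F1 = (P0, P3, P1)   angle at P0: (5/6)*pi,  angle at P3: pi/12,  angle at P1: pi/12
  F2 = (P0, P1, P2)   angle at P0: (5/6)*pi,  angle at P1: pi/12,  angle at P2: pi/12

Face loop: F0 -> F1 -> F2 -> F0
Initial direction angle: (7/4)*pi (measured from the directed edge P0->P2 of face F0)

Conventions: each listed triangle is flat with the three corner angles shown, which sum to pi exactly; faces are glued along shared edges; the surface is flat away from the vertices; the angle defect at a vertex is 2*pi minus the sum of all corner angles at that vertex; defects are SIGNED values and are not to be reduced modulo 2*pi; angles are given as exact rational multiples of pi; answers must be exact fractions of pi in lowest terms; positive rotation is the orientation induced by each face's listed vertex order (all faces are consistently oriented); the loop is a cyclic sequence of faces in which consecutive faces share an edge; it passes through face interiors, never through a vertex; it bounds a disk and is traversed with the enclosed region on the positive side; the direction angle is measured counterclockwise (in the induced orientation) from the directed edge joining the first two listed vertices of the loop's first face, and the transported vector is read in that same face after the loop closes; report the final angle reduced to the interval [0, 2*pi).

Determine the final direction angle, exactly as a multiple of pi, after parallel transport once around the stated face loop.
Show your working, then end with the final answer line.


enclosed vertex P0: corner angles sum to (5/2)*pi, defect = 2*pi - (5/2)*pi = -pi/2
the rotation equals the total enclosed defect, so the final angle is initial + defects (mod 2*pi)
final angle = (7/4)*pi - pi/2 = (5/4)*pi (mod 2*pi)

Answer: final direction angle = (5/4)*pi


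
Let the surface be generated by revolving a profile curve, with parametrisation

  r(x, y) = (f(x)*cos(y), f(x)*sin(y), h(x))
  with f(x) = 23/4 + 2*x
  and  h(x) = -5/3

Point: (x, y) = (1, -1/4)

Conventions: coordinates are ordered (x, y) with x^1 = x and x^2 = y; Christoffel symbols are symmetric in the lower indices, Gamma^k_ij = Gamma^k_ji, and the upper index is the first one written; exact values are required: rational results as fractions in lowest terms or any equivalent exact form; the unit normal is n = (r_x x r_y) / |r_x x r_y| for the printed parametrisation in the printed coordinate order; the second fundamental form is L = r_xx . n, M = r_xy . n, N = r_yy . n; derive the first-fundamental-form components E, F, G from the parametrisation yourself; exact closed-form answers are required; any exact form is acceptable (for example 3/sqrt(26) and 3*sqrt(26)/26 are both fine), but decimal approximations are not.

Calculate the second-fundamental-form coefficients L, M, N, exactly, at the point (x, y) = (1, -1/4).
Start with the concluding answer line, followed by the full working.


Answer: L = 0, M = 0, N = 0

f = 31/4, f' = 2, f'' = 0, h' = 0, h'' = 0
E = 4, F = 0, G = 961/16; answer radicand W^2 = 4
unnormalised second-form numerators: l = 0, m = 0, n = 0; L = l/sqrt(4), and similarly M = m/sqrt(W^2), N = n/sqrt(W^2)


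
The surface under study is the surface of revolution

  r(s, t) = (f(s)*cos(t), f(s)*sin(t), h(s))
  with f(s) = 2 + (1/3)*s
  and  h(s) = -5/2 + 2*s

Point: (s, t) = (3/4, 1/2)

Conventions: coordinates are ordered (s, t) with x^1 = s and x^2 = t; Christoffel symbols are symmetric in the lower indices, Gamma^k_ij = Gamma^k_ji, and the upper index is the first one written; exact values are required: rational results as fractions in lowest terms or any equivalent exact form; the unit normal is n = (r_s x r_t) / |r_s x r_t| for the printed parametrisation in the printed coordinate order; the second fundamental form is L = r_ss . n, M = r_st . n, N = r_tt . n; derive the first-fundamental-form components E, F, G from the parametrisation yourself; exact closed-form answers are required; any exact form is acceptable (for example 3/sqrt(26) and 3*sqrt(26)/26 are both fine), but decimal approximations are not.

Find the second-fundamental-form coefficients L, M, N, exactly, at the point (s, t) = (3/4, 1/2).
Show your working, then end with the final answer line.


f = 9/4, f' = 1/3, f'' = 0, h' = 2, h'' = 0
E = 37/9, F = 0, G = 81/16; answer radicand W^2 = 37/9
unnormalised second-form numerators: l = 0, m = 0, n = 9/2; L = l/sqrt(37/9), and similarly M = m/sqrt(W^2), N = n/sqrt(W^2)

Answer: L = 0, M = 0, N = 27*sqrt(37)/74


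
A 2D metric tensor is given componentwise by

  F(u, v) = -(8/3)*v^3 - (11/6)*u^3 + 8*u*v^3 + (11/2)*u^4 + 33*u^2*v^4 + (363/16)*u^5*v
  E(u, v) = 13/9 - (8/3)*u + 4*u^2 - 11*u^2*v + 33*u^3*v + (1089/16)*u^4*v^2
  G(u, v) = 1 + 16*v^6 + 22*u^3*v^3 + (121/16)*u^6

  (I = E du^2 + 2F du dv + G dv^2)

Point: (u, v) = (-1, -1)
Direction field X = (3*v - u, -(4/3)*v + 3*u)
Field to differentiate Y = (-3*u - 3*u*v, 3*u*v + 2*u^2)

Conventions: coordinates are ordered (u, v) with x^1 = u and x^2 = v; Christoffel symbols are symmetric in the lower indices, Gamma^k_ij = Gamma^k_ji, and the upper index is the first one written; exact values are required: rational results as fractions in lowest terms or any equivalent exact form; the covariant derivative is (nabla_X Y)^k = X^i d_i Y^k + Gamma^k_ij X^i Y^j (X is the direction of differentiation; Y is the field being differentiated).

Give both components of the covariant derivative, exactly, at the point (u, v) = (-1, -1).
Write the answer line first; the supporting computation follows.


Answer: (nabla_X Y)^u = 83780/11933, (nabla_X Y)^v = 315422/11933

E = 17305/144, F = 1179/16, G = 745/16 at the point
E_u = -4847/12, E_v = -1441/8, F_u = -3439/16, F_v = -2987/16, G_u = -891/8, G_v = -162
EG - F^2 = 11933/72;  g^inv = (72/11933) * [[745/16, -1179/16], [-1179/16, 17305/144]]
first-kind symbols [ij,l] = (1/2)(d_i g_jl + d_j g_il - d_l g_ij): [uu,u] = E_u/2 = -4847/24, [uu,v] = F_u - E_v/2 = -999/8, [uv,u] = E_v/2 = -1441/16, [uv,v] = G_u/2 = -891/16, [vv,u] = F_v - G_u/2 = -131, [vv,v] = G_v/2 = -81
Gamma^u_ij = (G*[ij,u] - F*[ij,v])/(EG - F^2), Gamma^v_ij = (E*[ij,v] - F*[ij,u])/(EG - F^2)
Gamma_uuu = -14541/11933, Gamma_uuv = -12969/23866, Gamma_uvv = -9432/11933, Gamma_vuu = -8991/11933, Gamma_vuv = -8019/23866, Gamma_vvv = -5832/11933
X = (-2, -5/3), Y = (0, 5) at the point


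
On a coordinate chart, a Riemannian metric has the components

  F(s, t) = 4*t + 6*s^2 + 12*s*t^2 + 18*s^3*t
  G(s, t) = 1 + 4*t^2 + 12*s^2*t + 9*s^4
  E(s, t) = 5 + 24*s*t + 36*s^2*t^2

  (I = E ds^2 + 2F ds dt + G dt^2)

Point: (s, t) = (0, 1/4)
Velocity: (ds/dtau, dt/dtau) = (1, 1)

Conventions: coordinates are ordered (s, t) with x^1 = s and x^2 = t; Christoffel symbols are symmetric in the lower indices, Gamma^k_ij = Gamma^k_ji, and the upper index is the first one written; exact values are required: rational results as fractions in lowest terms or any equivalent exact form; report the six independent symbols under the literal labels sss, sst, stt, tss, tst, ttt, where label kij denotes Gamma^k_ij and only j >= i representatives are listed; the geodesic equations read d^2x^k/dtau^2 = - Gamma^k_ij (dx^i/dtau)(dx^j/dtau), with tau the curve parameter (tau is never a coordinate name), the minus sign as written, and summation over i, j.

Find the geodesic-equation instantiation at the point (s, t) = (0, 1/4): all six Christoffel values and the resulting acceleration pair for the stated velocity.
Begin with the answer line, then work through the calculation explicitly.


Answer: Gamma_sss = 4/7, Gamma_sst = 0, Gamma_stt = 16/21, Gamma_tss = 1/7, Gamma_tst = 0, Gamma_ttt = 4/21; accelerations (d^2s/dtau^2, d^2t/dtau^2) = (-4/3, -1/3)

E = 5, F = 1, G = 5/4 at the point
E_s = 6, E_t = 0, F_s = 3/4, F_t = 4, G_s = 0, G_t = 2
EG - F^2 = 21/4;  g^inv = (4/21) * [[5/4, -1], [-1, 5]]
first-kind symbols [ij,l] = (1/2)(d_i g_jl + d_j g_il - d_l g_ij): [ss,s] = E_s/2 = 3, [ss,t] = F_s - E_t/2 = 3/4, [st,s] = E_t/2 = 0, [st,t] = G_s/2 = 0, [tt,s] = F_t - G_s/2 = 4, [tt,t] = G_t/2 = 1
Gamma^s_ij = (G*[ij,s] - F*[ij,t])/(EG - F^2), Gamma^t_ij = (E*[ij,t] - F*[ij,s])/(EG - F^2)
Gamma_sss = 4/7, Gamma_sst = 0, Gamma_stt = 16/21, Gamma_tss = 1/7, Gamma_tst = 0, Gamma_ttt = 4/21
d^2s/dtau^2 = -(Gamma_sss*(1)^2 + 2*Gamma_sst*(1)*(1) + Gamma_stt*(1)^2) = -4/3
d^2t/dtau^2 = -(Gamma_tss*(1)^2 + 2*Gamma_tst*(1)*(1) + Gamma_ttt*(1)^2) = -1/3


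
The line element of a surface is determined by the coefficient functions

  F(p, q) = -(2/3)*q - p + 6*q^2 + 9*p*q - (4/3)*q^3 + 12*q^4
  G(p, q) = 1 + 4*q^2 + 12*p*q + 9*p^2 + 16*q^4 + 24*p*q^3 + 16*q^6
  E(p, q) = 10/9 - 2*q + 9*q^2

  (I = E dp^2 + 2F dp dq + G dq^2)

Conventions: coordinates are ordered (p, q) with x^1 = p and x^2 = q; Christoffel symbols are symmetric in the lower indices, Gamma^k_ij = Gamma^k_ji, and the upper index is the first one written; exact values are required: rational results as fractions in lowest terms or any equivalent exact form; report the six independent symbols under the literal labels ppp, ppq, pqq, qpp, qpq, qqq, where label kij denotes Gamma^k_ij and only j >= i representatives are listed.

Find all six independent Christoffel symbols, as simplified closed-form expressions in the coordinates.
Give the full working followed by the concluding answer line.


E = 10/9 - 2*q + 9*q^2; F = -(2/3)*q - p + 6*q^2 + 9*p*q - (4/3)*q^3 + 12*q^4; G = 1 + 4*q^2 + 12*p*q + 9*p^2 + 16*q^4 + 24*p*q^3 + 16*q^6
Gamma^k_ij = (1/2) g^{kl} (d_i g_jl + d_j g_il - d_l g_ij), with g^inv = (1/(EG-F^2)) [[G, -F], [-F, E]]
first partials: E_p = 0, E_q = -2 + 18*q, F_p = -1 + 9*q, F_q = -2/3 + 12*q + 9*p - 4*q^2 + 48*q^3, G_p = 12*q + 18*p + 24*q^3, G_q = 8*q + 12*p + 64*q^3 + 72*p*q^2 + 96*q^5
D = EG - F^2 = 10/9 - 2*q + 13*q^2 + 12*p*q + 9*p^2 + 16*q^4 + 24*p*q^3 + 16*q^6
expanded: Gamma^p_pp = (G E_p - 2F F_p + F E_q)/(2D), Gamma^p_pq = (G E_q - F G_p)/(2D), Gamma^p_qq = (2G F_q - G G_p - F G_q)/(2D), Gamma^q_pp = (2E F_p - E E_q - F E_p)/(2D), Gamma^q_pq = (E G_p - F E_q)/(2D), Gamma^q_qq = (E G_q - 2F F_q + F G_p)/(2D); substitute and cancel common factors

Answer: Gamma_ppp = 0, Gamma_ppq = (81*q - 9)/(81*p^2 + 216*p*q^3 + 108*p*q + 144*q^6 + 144*q^4 + 117*q^2 - 18*q + 10), Gamma_pqq = (324*q^3 - 36*q^2 + 54*q - 6)/(81*p^2 + 216*p*q^3 + 108*p*q + 144*q^6 + 144*q^4 + 117*q^2 - 18*q + 10), Gamma_qpp = 0, Gamma_qpq = (81*p + 108*q^3 + 54*q)/(81*p^2 + 216*p*q^3 + 108*p*q + 144*q^6 + 144*q^4 + 117*q^2 - 18*q + 10), Gamma_qqq = (324*p*q^2 + 54*p + 432*q^5 + 288*q^3 + 36*q)/(81*p^2 + 216*p*q^3 + 108*p*q + 144*q^6 + 144*q^4 + 117*q^2 - 18*q + 10)


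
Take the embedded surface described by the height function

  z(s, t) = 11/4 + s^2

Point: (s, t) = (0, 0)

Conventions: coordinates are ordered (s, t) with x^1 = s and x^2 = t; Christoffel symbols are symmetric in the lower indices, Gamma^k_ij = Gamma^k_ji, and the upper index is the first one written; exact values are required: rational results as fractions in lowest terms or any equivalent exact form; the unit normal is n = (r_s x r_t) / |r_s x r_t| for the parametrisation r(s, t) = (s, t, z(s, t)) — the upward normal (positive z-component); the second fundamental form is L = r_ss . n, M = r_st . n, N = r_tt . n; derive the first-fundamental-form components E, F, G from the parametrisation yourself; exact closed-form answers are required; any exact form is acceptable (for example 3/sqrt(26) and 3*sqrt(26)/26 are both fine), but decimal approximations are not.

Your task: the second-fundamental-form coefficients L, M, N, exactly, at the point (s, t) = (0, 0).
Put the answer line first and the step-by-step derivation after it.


Answer: L = 2, M = 0, N = 0

z_s = 0, z_t = 0, z_ss = 2, z_st = 0, z_tt = 0
E = 1, F = 0, G = 1; answer radicand W^2 = 1
unnormalised second-form numerators: l = 2, m = 0, n = 0; L = l/sqrt(1), and similarly M = m/sqrt(W^2), N = n/sqrt(W^2)


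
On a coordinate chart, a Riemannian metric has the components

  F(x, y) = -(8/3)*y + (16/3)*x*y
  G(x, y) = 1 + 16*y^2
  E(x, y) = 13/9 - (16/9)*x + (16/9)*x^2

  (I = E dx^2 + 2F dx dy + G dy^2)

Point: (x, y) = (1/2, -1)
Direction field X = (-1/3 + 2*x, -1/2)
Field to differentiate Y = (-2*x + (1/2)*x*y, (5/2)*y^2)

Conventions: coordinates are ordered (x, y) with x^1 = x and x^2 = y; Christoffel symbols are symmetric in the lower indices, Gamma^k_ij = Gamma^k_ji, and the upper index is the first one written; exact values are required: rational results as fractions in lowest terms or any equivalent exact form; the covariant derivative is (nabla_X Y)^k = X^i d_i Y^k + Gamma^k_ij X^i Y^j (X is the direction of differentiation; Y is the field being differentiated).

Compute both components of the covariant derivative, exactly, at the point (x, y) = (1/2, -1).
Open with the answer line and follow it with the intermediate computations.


Answer: (nabla_X Y)^x = -43/24, (nabla_X Y)^y = 1205/306

E = 1, F = 0, G = 17 at the point
E_x = 0, E_y = 0, F_x = -16/3, F_y = 0, G_x = 0, G_y = -32
EG - F^2 = 17;  g^inv = (1/17) * [[17, 0], [0, 1]]
first-kind symbols [ij,l] = (1/2)(d_i g_jl + d_j g_il - d_l g_ij): [xx,x] = E_x/2 = 0, [xx,y] = F_x - E_y/2 = -16/3, [xy,x] = E_y/2 = 0, [xy,y] = G_x/2 = 0, [yy,x] = F_y - G_x/2 = 0, [yy,y] = G_y/2 = -16
Gamma^x_ij = (G*[ij,x] - F*[ij,y])/(EG - F^2), Gamma^y_ij = (E*[ij,y] - F*[ij,x])/(EG - F^2)
Gamma_xxx = 0, Gamma_xxy = 0, Gamma_xyy = 0, Gamma_yxx = -16/51, Gamma_yxy = 0, Gamma_yyy = -16/17
X = (2/3, -1/2), Y = (-5/4, 5/2) at the point


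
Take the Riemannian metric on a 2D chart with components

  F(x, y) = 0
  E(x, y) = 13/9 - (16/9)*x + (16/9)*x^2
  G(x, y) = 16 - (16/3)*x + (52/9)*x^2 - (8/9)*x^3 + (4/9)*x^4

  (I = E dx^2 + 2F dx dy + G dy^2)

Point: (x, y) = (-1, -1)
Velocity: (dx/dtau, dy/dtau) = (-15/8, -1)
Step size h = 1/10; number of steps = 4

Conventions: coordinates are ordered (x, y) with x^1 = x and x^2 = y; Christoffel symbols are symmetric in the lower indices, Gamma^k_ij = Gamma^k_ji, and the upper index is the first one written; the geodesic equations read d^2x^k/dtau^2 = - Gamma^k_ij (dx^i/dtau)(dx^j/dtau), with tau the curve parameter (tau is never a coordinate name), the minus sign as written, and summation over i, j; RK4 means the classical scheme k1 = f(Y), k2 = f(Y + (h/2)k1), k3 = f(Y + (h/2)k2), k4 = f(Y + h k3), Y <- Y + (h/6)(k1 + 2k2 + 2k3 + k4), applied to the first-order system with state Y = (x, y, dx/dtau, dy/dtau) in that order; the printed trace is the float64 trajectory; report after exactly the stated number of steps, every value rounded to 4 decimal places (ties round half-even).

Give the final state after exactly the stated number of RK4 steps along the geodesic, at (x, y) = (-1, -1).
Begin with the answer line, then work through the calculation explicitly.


Answer: x = -1.7352, y = -1.3025, dx/dtau = -1.7498, dy/dtau = -0.5542

f(Y) = (dx/dtau, dy/dtau, -Gamma^x_ij Y'^i Y'^j, -Gamma^y_ij Y'^i Y'^j) with the Gammas evaluated at the stage position; h = 0.100000; intermediate values shown to 6 dp
step 0: x = -1.0000, y = -1.0000, dx/dtau = -1.8750, dy/dtau = -1.0000
step 1:
  k1: at (x, y) = (-1.000000, -1.000000), (dx/dtau, dy/dtau) = (-1.875000, -1.000000); Gamma_xxx = -0.533333, Gamma_xxy = 0.000000, Gamma_xyy = 2.133333, Gamma_yxx = 0.000000, Gamma_yxy = -0.375000, Gamma_yyy = 0.000000; k1 = (-1.875000, -1.000000, -0.258333, 1.406250)
  k2: at (x, y) = (-1.093750, -1.050000), (dx/dtau, dy/dtau) = (-1.887917, -0.929688); Gamma_xxx = -0.513692, Gamma_xxy = 0.000000, Gamma_xyy = 2.129264, Gamma_yxx = 0.000000, Gamma_yxy = -0.384498, Gamma_yyy = 0.000000; k2 = (-1.887917, -0.929688, -0.009446, 1.349719)
  k3: at (x, y) = (-1.094396, -1.046484), (dx/dtau, dy/dtau) = (-1.875472, -0.932514); Gamma_xxx = -0.513559, Gamma_xxy = 0.000000, Gamma_xyy = 2.129243, Gamma_yxx = 0.000000, Gamma_yxy = -0.384558, Gamma_yyy = 0.000000; k3 = (-1.875472, -0.932514, -0.045160, 1.345110)
  k4: at (x, y) = (-1.187547, -1.093251), (dx/dtau, dy/dtau) = (-1.879516, -0.865489); Gamma_xxx = -0.494836, Gamma_xxy = 0.000000, Gamma_xyy = 2.127255, Gamma_yxx = 0.000000, Gamma_yxy = -0.392553, Gamma_yyy = 0.000000; k4 = (-1.879516, -0.865489, 0.154583, 1.277131)
  Y <- Y + (h/6)(k1 + 2k2 + 2k3 + k4): x = -1.1880, y = -1.0932, dx/dtau = -1.8785, dy/dtau = -0.8654
step 2:
  k1: at (x, y) = (-1.188022, -1.093165), (dx/dtau, dy/dtau) = (-1.878549, -0.865449); Gamma_xxx = -0.494743, Gamma_xxy = 0.000000, Gamma_xyy = 2.127250, Gamma_yxx = 0.000000, Gamma_yxy = -0.392590, Gamma_yyy = 0.000000; k1 = (-1.878549, -0.865449, 0.152606, 1.276537)
  k2: at (x, y) = (-1.281949, -1.136437), (dx/dtau, dy/dtau) = (-1.870919, -0.801623); Gamma_xxx = -0.476732, Gamma_xxy = 0.000000, Gamma_xyy = 2.127498, Gamma_yxx = 0.000000, Gamma_yxy = -0.399301, Gamma_yyy = 0.000000; k2 = (-1.870919, -0.801623, 0.301596, 1.197720)
  k3: at (x, y) = (-1.281568, -1.133246), (dx/dtau, dy/dtau) = (-1.863470, -0.805563); Gamma_xxx = -0.476803, Gamma_xxy = 0.000000, Gamma_xyy = 2.127492, Gamma_yxx = 0.000000, Gamma_yxy = -0.399276, Gamma_yyy = 0.000000; k3 = (-1.863470, -0.805563, 0.275110, 1.198742)
  k4: at (x, y) = (-1.374369, -1.173721), (dx/dtau, dy/dtau) = (-1.851038, -0.745575); Gamma_xxx = -0.459882, Gamma_xxy = 0.000000, Gamma_xyy = 2.130004, Gamma_yxx = 0.000000, Gamma_yxy = -0.404689, Gamma_yyy = 0.000000; k4 = (-1.851038, -0.745575, 0.391683, 1.117013)
  Y <- Y + (h/6)(k1 + 2k2 + 2k3 + k4): x = -1.3747, y = -1.1736, dx/dtau = -1.8503, dy/dtau = -0.7457
step 3:
  k1: at (x, y) = (-1.374661, -1.173588), (dx/dtau, dy/dtau) = (-1.850254, -0.745675); Gamma_xxx = -0.459830, Gamma_xxy = 0.000000, Gamma_xyy = 2.130015, Gamma_yxx = 0.000000, Gamma_yxy = -0.404704, Gamma_yyy = 0.000000; k1 = (-1.850254, -0.745675, 0.389848, 1.116731)
  k2: at (x, y) = (-1.467174, -1.210872), (dx/dtau, dy/dtau) = (-1.830762, -0.689838); Gamma_xxx = -0.443830, Gamma_xxy = 0.000000, Gamma_xyy = 2.134770, Gamma_yxx = 0.000000, Gamma_yxy = -0.408985, Gamma_yyy = 0.000000; k2 = (-1.830762, -0.689838, 0.471691, 1.033040)
  k3: at (x, y) = (-1.466199, -1.208080), (dx/dtau, dy/dtau) = (-1.826670, -0.694023); Gamma_xxx = -0.443994, Gamma_xxy = 0.000000, Gamma_xyy = 2.134708, Gamma_yxx = 0.000000, Gamma_yxy = -0.408946, Gamma_yyy = 0.000000; k3 = (-1.826670, -0.694023, 0.453264, 1.036883)
  k4: at (x, y) = (-1.557328, -1.242990), (dx/dtau, dy/dtau) = (-1.804928, -0.641987); Gamma_xxx = -0.429048, Gamma_xxy = 0.000000, Gamma_xyy = 2.141508, Gamma_yxx = 0.000000, Gamma_yxy = -0.412183, Gamma_yyy = 0.000000; k4 = (-1.804928, -0.641987, 0.515123, 0.955225)
  Y <- Y + (h/6)(k1 + 2k2 + 2k3 + k4): x = -1.5575, y = -1.2428, dx/dtau = -1.8043, dy/dtau = -0.6421
step 4:
  k1: at (x, y) = (-1.557495, -1.242845), (dx/dtau, dy/dtau) = (-1.804340, -0.642145); Gamma_xxx = -0.429021, Gamma_xxy = 0.000000, Gamma_xyy = 2.141522, Gamma_yxx = 0.000000, Gamma_yxy = -0.412188, Gamma_yyy = 0.000000; k1 = (-1.804340, -0.642145, 0.513684, 0.955161)
  k2: at (x, y) = (-1.647712, -1.274952), (dx/dtau, dy/dtau) = (-1.778656, -0.594387); Gamma_xxx = -0.415003, Gamma_xxy = 0.000000, Gamma_xyy = 2.150271, Gamma_yxx = 0.000000, Gamma_yxy = -0.414510, Gamma_yyy = 0.000000; k2 = (-1.778656, -0.594387, 0.553230, 0.876447)
  k3: at (x, y) = (-1.646428, -1.272564), (dx/dtau, dy/dtau) = (-1.776678, -0.598322); Gamma_xxx = -0.415198, Gamma_xxy = 0.000000, Gamma_xyy = 2.150133, Gamma_yxx = 0.000000, Gamma_yxy = -0.414482, Gamma_yyy = 0.000000; k3 = (-1.776678, -0.598322, 0.540881, 0.881211)
  k4: at (x, y) = (-1.735163, -1.302677), (dx/dtau, dy/dtau) = (-1.750252, -0.554024); Gamma_xxx = -0.402120, Gamma_xxy = 0.000000, Gamma_xyy = 2.160579, Gamma_yxx = 0.000000, Gamma_yxy = -0.416001, Gamma_yyy = 0.000000; k4 = (-1.750252, -0.554024, 0.568672, 0.806776)
  Y <- Y + (h/6)(k1 + 2k2 + 2k3 + k4): x = -1.7352, y = -1.3025, dx/dtau = -1.7498, dy/dtau = -0.5542
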